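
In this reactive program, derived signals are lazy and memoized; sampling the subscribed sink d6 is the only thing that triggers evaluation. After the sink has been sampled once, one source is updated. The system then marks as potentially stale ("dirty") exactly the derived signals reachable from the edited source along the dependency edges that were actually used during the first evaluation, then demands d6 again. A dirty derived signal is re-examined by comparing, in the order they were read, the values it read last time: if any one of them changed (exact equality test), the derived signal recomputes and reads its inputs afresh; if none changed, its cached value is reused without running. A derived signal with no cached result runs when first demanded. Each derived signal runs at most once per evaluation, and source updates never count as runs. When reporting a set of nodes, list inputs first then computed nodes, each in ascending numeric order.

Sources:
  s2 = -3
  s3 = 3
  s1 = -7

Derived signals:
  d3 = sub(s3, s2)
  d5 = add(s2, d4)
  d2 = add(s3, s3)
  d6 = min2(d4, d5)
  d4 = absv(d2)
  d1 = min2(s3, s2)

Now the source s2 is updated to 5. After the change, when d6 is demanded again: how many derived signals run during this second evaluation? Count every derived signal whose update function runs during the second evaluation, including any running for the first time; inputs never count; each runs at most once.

2 derived signals run: d5, d6.

First demand of the output computes:
  d2 = add(3, 3) = 6
  d4 = absv(6) = 6
  d5 = add(-3, 6) = 3
  d6 = min2(6, 3) = 3

After the edit, cleaning proceeds:
  d5: a read changed (s2 -3->5) — executes, giving 11.
  d6: a read changed (d5 3->11) — executes, giving 6.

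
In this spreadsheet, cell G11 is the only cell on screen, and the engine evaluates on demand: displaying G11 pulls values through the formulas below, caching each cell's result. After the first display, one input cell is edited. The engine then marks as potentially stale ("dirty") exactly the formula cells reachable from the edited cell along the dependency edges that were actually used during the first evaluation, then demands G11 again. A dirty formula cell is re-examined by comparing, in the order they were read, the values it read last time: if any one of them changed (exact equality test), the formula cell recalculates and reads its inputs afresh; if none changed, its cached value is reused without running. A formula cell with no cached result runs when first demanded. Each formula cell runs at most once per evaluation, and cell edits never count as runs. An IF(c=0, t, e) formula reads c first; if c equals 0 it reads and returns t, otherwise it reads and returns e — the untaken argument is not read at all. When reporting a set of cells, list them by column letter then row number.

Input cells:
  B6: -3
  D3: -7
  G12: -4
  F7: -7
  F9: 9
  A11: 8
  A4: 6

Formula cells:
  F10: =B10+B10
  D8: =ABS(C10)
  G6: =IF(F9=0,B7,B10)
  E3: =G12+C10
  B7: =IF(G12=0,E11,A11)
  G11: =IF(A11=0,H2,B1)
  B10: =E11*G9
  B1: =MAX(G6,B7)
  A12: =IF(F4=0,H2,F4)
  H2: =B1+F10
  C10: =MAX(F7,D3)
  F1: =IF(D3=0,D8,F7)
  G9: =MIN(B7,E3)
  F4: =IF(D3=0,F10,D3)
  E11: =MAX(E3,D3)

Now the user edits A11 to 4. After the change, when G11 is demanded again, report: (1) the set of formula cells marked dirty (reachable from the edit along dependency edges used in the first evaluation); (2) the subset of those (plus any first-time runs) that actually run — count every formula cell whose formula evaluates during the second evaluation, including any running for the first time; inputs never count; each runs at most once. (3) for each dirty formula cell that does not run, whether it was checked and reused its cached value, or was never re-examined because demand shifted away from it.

Initial pass — values computed on the first demand:
  C10 = MAX(-7, -7) = -7
  E3 = -4 + -7 = -11
  E11 = MAX(-11, -7) = -7
  B7 = IF(G12=0: G12=-4 -> else branch A11) = 8
  G9 = MIN(8, -11) = -11
  B10 = -7 * -11 = 77
  G6 = IF(F9=0: F9=9 -> else branch B10) = 77
  B1 = MAX(77, 8) = 77
  G11 = IF(A11=0: A11=8 -> else branch B1) = 77

Second demand — change propagation:
  B7: re-runs because A11 8->4; new result 4.
  G9: re-runs because B7 8->4; new result -11 (unchanged).
  B10: re-examined; everything it read last time is the same (E11 unchanged, G9 unchanged) — cache 77 kept, no run.
  G6: re-examined; everything it read last time is the same (F9 unchanged, B10 unchanged) — cache 77 kept, no run.
  B1: re-runs because B7 8->4; new result 77 (unchanged).
  G11: re-runs because A11 8->4; new result 77 (unchanged).

The important point: at B10 every value read last time is unchanged, so the dirty flag clears without a run.

Dirty set: B1, B7, B10, G6, G9, G11.
Run set: B1, B7, G9, G11 (4 run).
Re-examined without running (cache reused): B10, G6.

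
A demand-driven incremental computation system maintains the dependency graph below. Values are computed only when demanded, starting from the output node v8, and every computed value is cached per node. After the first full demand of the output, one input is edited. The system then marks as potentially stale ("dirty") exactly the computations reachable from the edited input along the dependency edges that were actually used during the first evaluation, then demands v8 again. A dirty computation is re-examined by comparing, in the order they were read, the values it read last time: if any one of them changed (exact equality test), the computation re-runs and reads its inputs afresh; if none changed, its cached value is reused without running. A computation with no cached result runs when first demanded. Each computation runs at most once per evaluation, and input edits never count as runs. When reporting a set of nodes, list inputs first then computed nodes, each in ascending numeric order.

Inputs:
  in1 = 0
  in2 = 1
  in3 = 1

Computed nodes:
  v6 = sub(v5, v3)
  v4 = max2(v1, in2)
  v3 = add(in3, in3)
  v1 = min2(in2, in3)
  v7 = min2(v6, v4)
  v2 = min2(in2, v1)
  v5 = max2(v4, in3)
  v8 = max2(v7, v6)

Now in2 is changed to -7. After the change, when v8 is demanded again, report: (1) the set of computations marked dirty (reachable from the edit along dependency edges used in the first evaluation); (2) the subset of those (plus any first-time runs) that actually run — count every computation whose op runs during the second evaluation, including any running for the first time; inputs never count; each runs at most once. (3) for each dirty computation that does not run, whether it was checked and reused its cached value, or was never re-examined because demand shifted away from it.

Marked dirty: v1, v4, v5, v6, v7, v8.
Computations that run: v1, v4, v5, v7, v8 — 5 in total.
Checked but reused from cache: v6.
Key observation: the cutoff stops propagation at v6 — its inputs' values are unchanged, so it reuses its cache.

First evaluation (everything demanded from the output):
  v1 = min2(1, 1) = 1
  v3 = add(1, 1) = 2
  v4 = max2(1, 1) = 1
  v5 = max2(1, 1) = 1
  v6 = sub(1, 2) = -1
  v7 = min2(-1, 1) = -1
  v8 = max2(-1, -1) = -1

Propagation after the edit:
  v1: runs — in2 1->-7; result -7.
  v4: runs — v1 1->-7; in2 1->-7; result -7.
  v5: runs — v4 1->-7; result 1 (same value as before).
  v6: checked — values it read are unchanged (v5 unchanged, v3 unchanged); reused cached -1 without running.
  v7: runs — v4 1->-7; result -7.
  v8: runs — v7 -1->-7; result -1 (same value as before).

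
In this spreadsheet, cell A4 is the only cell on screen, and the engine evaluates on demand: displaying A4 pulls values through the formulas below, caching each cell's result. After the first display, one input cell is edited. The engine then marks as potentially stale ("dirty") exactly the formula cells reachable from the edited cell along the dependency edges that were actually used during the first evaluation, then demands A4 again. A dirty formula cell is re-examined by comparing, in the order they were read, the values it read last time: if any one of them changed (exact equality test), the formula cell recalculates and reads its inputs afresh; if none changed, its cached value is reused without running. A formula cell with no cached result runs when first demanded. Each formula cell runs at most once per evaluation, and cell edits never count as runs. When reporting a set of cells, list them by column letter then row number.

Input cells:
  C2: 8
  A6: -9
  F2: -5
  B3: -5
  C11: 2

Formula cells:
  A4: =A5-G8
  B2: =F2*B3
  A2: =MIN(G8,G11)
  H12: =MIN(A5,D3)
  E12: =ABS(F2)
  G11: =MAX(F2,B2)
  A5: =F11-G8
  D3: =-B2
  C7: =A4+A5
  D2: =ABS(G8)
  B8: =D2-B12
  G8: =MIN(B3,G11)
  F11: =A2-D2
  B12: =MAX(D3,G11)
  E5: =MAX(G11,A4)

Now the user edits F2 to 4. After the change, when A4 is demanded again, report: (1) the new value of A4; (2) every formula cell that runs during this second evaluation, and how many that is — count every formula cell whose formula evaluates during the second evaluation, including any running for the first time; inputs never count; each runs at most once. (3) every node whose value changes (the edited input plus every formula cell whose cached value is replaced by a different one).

Initial pass — values computed on the first demand:
  B2 = -5 * -5 = 25
  G11 = MAX(-5, 25) = 25
  G8 = MIN(-5, 25) = -5
  A2 = MIN(-5, 25) = -5
  D2 = ABS(-5) = 5
  F11 = -5 - 5 = -10
  A5 = -10 - -5 = -5
  A4 = -5 - -5 = 0

Second demand — change propagation:
  B2: re-runs because F2 -5->4; new result -20.
  G11: re-runs because F2 -5->4; B2 25->-20; new result 4.
  G8: re-runs because G11 25->4; new result -5 (unchanged).
  A2: re-runs because G11 25->4; new result -5 (unchanged).
  D2: re-examined; everything it read last time is the same (G8 unchanged) — cache 5 kept, no run.
  F11: re-examined; everything it read last time is the same (A2 unchanged, D2 unchanged) — cache -10 kept, no run.
  A5: re-examined; everything it read last time is the same (F11 unchanged, G8 unchanged) — cache -5 kept, no run.
  A4: re-examined; everything it read last time is the same (A5 unchanged, G8 unchanged) — cache 0 kept, no run.

The important point: at D2 every value read last time is unchanged, so the dirty flag clears without a run.

A4 now evaluates to 0.
Run set: A2, B2, G8, G11 (4 run).
Changed values: B2, F2, G11.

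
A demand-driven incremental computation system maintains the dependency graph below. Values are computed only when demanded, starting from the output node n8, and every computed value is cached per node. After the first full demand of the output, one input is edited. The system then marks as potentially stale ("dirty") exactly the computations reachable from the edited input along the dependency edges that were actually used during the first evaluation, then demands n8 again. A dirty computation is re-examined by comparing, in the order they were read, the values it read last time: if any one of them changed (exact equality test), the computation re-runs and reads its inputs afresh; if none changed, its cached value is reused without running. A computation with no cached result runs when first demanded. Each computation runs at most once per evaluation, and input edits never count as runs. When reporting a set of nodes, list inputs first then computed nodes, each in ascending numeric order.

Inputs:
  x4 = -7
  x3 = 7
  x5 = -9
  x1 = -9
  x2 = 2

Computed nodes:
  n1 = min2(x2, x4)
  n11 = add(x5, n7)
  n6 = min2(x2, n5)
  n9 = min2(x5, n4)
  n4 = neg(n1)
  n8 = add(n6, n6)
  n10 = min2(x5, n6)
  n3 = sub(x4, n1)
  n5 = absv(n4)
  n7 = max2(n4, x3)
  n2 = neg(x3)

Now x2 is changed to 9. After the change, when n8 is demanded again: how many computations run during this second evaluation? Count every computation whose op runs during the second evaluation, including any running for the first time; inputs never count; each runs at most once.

First evaluation (everything demanded from the output):
  n1 = min2(2, -7) = -7
  n4 = neg(-7) = 7
  n5 = absv(7) = 7
  n6 = min2(2, 7) = 2
  n8 = add(2, 2) = 4

Propagation after the edit:
  n1: runs — x2 2->9; result -7 (same value as before).
  n4: checked — values it read are unchanged (n1 unchanged); reused cached 7 without running.
  n5: checked — values it read are unchanged (n4 unchanged); reused cached 7 without running.
  n6: runs — x2 2->9; result 7.
  n8: runs — n6 2->7; n6 2->7; result 14.

Key observation: the cutoff stops propagation at n4 — its inputs' values are unchanged, so it reuses its cache.

Computations that run: n1, n6, n8 — 3 in total.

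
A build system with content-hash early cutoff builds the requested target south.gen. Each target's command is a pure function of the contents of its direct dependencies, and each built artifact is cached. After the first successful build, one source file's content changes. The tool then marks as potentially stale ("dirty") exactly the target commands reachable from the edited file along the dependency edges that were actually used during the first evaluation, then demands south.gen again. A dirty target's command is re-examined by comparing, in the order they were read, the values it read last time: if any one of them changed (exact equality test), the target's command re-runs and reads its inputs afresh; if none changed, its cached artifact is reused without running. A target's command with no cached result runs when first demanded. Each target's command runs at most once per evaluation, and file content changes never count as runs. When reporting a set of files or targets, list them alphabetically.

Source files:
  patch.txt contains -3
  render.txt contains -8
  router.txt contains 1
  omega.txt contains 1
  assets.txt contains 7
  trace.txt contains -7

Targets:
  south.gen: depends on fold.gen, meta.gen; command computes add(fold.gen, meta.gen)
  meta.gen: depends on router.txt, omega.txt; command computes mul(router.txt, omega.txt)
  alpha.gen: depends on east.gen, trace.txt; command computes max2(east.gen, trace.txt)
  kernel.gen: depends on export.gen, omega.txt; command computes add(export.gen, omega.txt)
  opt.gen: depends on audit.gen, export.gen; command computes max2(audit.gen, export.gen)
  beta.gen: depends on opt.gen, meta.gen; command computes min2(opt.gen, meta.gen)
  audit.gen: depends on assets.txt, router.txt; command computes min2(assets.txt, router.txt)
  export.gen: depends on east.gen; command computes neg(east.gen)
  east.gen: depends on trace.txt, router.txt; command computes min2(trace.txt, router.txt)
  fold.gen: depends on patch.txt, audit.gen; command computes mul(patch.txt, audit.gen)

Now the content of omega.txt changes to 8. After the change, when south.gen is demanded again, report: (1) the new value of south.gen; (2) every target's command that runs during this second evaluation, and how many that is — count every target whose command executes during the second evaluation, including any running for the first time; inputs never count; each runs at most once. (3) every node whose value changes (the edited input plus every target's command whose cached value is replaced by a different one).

First evaluation (everything demanded from the output):
  audit.gen = min2(7, 1) = 1
  fold.gen = mul(-3, 1) = -3
  meta.gen = mul(1, 1) = 1
  south.gen = add(-3, 1) = -2

Propagation after the edit:
  meta.gen: runs — omega.txt 1->8; result 8.
  south.gen: runs — meta.gen 1->8; result 5.

New value of south.gen: 5.
Target commands that run: meta.gen, south.gen — 2 in total.
Values that change: meta.gen, omega.txt, south.gen.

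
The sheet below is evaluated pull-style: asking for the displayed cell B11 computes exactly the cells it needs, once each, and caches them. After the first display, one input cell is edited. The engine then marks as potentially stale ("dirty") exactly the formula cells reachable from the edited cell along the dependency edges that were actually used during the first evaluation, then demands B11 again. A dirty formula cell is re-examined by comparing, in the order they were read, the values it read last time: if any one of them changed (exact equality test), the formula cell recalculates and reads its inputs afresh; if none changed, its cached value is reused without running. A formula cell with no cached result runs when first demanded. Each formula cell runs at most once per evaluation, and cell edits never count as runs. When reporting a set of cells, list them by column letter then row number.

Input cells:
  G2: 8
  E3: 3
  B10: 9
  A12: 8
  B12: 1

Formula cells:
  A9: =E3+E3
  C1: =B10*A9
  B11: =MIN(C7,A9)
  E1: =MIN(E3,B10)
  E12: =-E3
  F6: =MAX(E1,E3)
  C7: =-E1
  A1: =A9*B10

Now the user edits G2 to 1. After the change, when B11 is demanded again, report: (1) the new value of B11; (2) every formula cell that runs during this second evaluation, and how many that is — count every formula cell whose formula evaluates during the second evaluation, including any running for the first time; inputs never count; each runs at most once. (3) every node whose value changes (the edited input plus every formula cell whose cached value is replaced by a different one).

Demanding B11 again yields -3.
0 formula cells run: none.
The nodes whose values change: G2.
Note the shortcut — nothing in the graph depends on G2 at all, so no recomputation happens.

First demand of the output computes:
  A9 = 3 + 3 = 6
  E1 = MIN(3, 9) = 3
  C7 = -(3) = -3
  B11 = MIN(-3, 6) = -3

After the edit, cleaning proceeds:
  no node depends on G2 at all; the second demand re-runs nothing.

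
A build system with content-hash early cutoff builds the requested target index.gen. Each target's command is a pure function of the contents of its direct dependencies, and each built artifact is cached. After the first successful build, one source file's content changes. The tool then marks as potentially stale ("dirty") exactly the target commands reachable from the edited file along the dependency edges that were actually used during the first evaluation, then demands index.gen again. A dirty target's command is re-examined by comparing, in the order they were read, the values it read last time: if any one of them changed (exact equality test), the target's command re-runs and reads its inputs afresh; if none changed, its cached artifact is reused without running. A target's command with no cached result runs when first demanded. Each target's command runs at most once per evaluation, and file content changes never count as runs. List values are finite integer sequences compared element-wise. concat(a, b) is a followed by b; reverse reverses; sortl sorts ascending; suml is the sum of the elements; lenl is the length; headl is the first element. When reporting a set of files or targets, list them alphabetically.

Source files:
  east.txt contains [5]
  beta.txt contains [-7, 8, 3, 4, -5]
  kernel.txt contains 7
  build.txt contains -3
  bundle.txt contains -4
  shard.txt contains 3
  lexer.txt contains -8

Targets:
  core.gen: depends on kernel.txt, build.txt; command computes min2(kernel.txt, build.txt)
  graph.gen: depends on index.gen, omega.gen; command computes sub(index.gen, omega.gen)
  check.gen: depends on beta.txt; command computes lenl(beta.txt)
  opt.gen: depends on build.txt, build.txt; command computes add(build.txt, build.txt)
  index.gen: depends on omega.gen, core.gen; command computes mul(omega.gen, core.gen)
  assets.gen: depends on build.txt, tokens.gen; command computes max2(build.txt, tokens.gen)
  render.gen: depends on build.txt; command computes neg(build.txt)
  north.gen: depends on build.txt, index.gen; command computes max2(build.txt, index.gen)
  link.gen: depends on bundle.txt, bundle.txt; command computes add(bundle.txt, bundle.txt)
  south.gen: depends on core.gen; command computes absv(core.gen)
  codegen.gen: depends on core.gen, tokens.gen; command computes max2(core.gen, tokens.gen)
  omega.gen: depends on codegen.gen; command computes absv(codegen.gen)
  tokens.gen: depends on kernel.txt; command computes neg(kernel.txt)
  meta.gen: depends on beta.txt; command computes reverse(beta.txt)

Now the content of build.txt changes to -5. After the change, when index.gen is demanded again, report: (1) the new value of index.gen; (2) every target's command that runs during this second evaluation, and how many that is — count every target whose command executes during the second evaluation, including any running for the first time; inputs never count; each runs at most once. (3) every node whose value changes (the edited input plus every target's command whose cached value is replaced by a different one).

New value of index.gen: -25.
Target commands that run: codegen.gen, core.gen, index.gen, omega.gen — 4 in total.
Values that change: build.txt, codegen.gen, core.gen, index.gen, omega.gen.

First evaluation (everything demanded from the output):
  core.gen = min2(7, -3) = -3
  tokens.gen = neg(7) = -7
  codegen.gen = max2(-3, -7) = -3
  omega.gen = absv(-3) = 3
  index.gen = mul(3, -3) = -9

Propagation after the edit:
  core.gen: runs — build.txt -3->-5; result -5.
  codegen.gen: runs — core.gen -3->-5; result -5.
  omega.gen: runs — codegen.gen -3->-5; result 5.
  index.gen: runs — omega.gen 3->5; core.gen -3->-5; result -25.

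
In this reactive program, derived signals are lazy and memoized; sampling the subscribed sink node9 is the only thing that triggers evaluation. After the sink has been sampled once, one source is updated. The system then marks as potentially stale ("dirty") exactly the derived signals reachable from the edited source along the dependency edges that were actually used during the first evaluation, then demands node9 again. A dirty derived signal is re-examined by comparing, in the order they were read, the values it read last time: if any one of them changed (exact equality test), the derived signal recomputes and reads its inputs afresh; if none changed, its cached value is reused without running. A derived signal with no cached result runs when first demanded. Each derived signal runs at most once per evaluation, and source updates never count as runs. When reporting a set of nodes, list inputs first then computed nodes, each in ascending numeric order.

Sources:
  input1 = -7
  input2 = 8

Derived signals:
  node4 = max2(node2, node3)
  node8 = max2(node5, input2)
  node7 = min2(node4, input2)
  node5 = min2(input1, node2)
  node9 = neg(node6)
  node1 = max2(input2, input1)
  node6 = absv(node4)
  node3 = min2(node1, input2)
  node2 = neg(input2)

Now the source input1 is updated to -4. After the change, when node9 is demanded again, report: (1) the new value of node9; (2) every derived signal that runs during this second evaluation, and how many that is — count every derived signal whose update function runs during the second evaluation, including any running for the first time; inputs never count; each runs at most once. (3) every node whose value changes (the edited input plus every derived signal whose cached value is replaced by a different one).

First demand of the output computes:
  node1 = max2(8, -7) = 8
  node2 = neg(8) = -8
  node3 = min2(8, 8) = 8
  node4 = max2(-8, 8) = 8
  node6 = absv(8) = 8
  node9 = neg(8) = -8

After the edit, cleaning proceeds:
  node1: a read changed (input1 -7->-4) — executes, giving 8 — identical to its old value.
  node3: dirty, but its reads are unchanged (node1 unchanged, input2 unchanged); cached 8 stands.
  node4: dirty, but its reads are unchanged (node2 unchanged, node3 unchanged); cached 8 stands.
  node6: dirty, but its reads are unchanged (node4 unchanged); cached 8 stands.
  node9: dirty, but its reads are unchanged (node6 unchanged); cached -8 stands.

Note the absorption at node1: it re-runs yet its value is the same, leaving the output's value untouched.

Demanding node9 again yields -8.
1 derived signals run: node1.
The nodes whose values change: input1.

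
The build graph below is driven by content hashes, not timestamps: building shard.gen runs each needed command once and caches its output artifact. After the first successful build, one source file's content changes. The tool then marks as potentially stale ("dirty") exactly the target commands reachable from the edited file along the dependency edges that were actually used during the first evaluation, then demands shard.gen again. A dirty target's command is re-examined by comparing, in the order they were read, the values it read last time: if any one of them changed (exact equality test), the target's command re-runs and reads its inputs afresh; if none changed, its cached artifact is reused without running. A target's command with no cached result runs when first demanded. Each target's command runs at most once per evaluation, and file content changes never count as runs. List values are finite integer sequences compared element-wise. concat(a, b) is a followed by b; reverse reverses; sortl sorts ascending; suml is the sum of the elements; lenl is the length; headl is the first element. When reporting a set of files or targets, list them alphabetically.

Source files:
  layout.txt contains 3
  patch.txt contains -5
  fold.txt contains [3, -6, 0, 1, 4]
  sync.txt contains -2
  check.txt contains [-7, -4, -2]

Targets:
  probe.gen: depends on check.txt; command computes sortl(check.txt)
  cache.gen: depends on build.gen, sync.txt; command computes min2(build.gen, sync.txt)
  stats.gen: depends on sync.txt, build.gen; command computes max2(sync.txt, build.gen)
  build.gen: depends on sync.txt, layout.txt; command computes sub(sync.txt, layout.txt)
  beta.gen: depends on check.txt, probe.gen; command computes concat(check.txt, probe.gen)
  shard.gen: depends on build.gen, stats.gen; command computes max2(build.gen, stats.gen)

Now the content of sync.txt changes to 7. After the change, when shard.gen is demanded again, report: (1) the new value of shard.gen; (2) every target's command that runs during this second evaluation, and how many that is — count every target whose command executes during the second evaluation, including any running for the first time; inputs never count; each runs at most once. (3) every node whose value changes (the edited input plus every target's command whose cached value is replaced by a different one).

shard.gen now evaluates to 7.
Run set: build.gen, shard.gen, stats.gen (3 run).
Changed values: build.gen, shard.gen, stats.gen, sync.txt.

Initial pass — values computed on the first demand:
  build.gen = sub(-2, 3) = -5
  stats.gen = max2(-2, -5) = -2
  shard.gen = max2(-5, -2) = -2

Second demand — change propagation:
  build.gen: re-runs because sync.txt -2->7; new result 4.
  stats.gen: re-runs because sync.txt -2->7; build.gen -5->4; new result 7.
  shard.gen: re-runs because build.gen -5->4; stats.gen -2->7; new result 7.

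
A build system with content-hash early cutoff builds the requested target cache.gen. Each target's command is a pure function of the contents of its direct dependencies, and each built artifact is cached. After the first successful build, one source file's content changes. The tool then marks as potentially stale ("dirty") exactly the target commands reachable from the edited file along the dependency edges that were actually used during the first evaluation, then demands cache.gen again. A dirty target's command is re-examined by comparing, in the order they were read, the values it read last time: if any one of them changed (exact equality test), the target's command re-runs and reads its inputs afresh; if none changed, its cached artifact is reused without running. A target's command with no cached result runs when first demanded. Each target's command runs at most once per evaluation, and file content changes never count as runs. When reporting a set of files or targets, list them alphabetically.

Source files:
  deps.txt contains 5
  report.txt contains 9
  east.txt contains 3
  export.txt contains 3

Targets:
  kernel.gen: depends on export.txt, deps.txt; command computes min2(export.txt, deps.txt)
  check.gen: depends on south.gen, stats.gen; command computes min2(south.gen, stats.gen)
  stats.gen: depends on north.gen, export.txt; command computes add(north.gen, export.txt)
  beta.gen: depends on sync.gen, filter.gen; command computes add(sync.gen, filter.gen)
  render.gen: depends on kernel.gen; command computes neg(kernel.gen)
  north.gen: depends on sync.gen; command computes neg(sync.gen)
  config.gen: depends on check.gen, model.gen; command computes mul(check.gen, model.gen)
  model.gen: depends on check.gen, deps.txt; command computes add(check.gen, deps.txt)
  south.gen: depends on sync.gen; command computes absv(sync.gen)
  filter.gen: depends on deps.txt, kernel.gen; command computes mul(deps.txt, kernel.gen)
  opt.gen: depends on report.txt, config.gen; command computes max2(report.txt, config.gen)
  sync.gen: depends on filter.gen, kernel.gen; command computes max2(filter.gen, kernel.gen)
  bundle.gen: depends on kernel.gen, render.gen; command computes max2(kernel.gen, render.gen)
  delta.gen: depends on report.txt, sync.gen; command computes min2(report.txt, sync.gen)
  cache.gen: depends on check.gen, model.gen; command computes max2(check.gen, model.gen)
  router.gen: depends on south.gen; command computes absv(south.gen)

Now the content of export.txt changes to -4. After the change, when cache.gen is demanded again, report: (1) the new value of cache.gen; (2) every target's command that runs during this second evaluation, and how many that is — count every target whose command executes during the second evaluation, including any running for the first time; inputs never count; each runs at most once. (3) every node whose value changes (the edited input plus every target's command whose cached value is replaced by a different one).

First evaluation (everything demanded from the output):
  kernel.gen = min2(3, 5) = 3
  filter.gen = mul(5, 3) = 15
  sync.gen = max2(15, 3) = 15
  north.gen = neg(15) = -15
  south.gen = absv(15) = 15
  stats.gen = add(-15, 3) = -12
  check.gen = min2(15, -12) = -12
  model.gen = add(-12, 5) = -7
  cache.gen = max2(-12, -7) = -7

Propagation after the edit:
  kernel.gen: runs — export.txt 3->-4; result -4.
  filter.gen: runs — kernel.gen 3->-4; result -20.
  sync.gen: runs — filter.gen 15->-20; kernel.gen 3->-4; result -4.
  north.gen: runs — sync.gen 15->-4; result 4.
  south.gen: runs — sync.gen 15->-4; result 4.
  stats.gen: runs — north.gen -15->4; export.txt 3->-4; result 0.
  check.gen: runs — south.gen 15->4; stats.gen -12->0; result 0.
  model.gen: runs — check.gen -12->0; result 5.
  cache.gen: runs — check.gen -12->0; model.gen -7->5; result 5.

New value of cache.gen: 5.
Target commands that run: cache.gen, check.gen, filter.gen, kernel.gen, model.gen, north.gen, south.gen, stats.gen, sync.gen — 9 in total.
Values that change: cache.gen, check.gen, export.txt, filter.gen, kernel.gen, model.gen, north.gen, south.gen, stats.gen, sync.gen.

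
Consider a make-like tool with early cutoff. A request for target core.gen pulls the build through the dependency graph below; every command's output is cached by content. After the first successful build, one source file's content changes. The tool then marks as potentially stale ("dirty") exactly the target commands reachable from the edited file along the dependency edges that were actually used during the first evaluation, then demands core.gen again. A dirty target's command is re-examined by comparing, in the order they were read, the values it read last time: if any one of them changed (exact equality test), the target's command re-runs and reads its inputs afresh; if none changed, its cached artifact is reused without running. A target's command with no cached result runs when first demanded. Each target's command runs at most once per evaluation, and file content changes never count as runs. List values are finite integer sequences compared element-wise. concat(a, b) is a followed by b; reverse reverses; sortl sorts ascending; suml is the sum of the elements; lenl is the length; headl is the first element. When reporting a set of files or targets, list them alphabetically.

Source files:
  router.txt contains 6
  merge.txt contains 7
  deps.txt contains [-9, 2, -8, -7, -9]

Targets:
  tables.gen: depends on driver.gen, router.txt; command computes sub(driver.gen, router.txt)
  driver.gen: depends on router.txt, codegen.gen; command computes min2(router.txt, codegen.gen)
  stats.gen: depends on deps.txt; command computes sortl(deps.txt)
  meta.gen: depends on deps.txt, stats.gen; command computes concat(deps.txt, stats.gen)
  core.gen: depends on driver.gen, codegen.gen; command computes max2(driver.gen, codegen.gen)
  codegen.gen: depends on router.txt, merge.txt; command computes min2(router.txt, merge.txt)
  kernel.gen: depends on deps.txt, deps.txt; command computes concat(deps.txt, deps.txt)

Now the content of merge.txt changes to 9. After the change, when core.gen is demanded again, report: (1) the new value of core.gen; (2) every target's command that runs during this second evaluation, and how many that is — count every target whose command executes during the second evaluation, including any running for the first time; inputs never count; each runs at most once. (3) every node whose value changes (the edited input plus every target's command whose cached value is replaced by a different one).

First demand of the output computes:
  codegen.gen = min2(6, 7) = 6
  driver.gen = min2(6, 6) = 6
  core.gen = max2(6, 6) = 6

After the edit, cleaning proceeds:
  codegen.gen: a read changed (merge.txt 7->9) — executes, giving 6 — identical to its old value.
  driver.gen: dirty, but its reads are unchanged (router.txt unchanged, codegen.gen unchanged); cached 6 stands.
  core.gen: dirty, but its reads are unchanged (driver.gen unchanged, codegen.gen unchanged); cached 6 stands.

Note the absorption at codegen.gen: it re-runs yet its value is the same, leaving the output's value untouched.

Demanding core.gen again yields 6.
1 target commands run: codegen.gen.
The nodes whose values change: merge.txt.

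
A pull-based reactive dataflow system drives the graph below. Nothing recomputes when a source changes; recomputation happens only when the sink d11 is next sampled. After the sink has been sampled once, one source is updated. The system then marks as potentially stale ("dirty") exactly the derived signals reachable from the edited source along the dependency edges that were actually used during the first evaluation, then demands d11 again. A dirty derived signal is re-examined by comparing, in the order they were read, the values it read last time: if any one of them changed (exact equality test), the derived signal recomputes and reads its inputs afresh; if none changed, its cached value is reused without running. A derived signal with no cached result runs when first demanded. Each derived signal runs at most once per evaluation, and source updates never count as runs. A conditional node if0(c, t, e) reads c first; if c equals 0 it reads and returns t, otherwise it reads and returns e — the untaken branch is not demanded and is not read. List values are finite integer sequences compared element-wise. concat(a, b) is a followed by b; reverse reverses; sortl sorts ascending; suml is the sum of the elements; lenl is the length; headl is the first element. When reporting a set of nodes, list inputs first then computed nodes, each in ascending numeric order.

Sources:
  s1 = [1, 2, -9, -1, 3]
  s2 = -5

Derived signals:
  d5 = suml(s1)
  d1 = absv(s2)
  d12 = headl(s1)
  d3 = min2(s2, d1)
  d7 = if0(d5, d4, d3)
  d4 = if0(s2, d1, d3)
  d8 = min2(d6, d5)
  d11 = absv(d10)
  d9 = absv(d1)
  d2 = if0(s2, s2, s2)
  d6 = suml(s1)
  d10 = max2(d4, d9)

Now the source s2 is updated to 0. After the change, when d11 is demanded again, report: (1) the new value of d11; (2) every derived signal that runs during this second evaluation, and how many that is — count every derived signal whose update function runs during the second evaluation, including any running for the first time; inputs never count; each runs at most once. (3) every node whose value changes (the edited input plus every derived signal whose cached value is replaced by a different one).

New value of d11: 0.
Derived signals that run: d1, d4, d9, d10, d11 — 5 in total.
Values that change: s2, d1, d4, d9, d10, d11.
Key observation: a condition flipped, so demand moved to the other branch — d3 is never re-examined.

First evaluation (everything demanded from the output):
  d1 = absv(-5) = 5
  d3 = min2(-5, 5) = -5
  d4 = if0(s2=-5 -> else branch d3) = -5
  d9 = absv(5) = 5
  d10 = max2(-5, 5) = 5
  d11 = absv(5) = 5

Propagation after the edit:
  d1: runs — s2 -5->0; result 0.
  d3: marked dirty but never re-examined — demand shifted away from it.
  d4: runs — s2 -5->0; result 0.
  d9: runs — d1 5->0; result 0.
  d10: runs — d4 -5->0; d9 5->0; result 0.
  d11: runs — d10 5->0; result 0.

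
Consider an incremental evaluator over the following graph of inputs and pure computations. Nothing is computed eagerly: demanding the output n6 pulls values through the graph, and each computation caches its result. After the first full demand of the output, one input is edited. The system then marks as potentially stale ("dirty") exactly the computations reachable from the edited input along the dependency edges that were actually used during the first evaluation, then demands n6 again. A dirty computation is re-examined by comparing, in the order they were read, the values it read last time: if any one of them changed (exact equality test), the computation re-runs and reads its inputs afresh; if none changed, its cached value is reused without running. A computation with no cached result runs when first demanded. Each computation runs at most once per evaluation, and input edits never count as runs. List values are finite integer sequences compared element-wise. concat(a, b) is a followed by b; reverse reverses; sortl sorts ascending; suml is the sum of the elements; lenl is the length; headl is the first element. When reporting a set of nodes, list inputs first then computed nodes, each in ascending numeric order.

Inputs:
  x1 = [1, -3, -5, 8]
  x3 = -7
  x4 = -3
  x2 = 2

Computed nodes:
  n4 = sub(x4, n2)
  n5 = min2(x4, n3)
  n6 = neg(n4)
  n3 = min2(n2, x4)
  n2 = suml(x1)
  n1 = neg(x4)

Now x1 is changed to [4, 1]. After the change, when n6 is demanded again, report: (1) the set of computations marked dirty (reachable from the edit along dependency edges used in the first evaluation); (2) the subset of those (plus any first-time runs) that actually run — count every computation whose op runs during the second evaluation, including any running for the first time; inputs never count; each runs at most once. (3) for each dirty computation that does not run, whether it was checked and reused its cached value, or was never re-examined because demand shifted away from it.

Initial pass — values computed on the first demand:
  n2 = suml([1, -3, -5, 8]) = 1
  n4 = sub(-3, 1) = -4
  n6 = neg(-4) = 4

Second demand — change propagation:
  n2: re-runs because x1 [1, -3, -5, 8]->[4, 1]; new result 5.
  n4: re-runs because n2 1->5; new result -8.
  n6: re-runs because n4 -4->-8; new result 8.

Dirty set: n2, n4, n6.
Run set: n2, n4, n6 (3 run).
All dirty computations ended up running.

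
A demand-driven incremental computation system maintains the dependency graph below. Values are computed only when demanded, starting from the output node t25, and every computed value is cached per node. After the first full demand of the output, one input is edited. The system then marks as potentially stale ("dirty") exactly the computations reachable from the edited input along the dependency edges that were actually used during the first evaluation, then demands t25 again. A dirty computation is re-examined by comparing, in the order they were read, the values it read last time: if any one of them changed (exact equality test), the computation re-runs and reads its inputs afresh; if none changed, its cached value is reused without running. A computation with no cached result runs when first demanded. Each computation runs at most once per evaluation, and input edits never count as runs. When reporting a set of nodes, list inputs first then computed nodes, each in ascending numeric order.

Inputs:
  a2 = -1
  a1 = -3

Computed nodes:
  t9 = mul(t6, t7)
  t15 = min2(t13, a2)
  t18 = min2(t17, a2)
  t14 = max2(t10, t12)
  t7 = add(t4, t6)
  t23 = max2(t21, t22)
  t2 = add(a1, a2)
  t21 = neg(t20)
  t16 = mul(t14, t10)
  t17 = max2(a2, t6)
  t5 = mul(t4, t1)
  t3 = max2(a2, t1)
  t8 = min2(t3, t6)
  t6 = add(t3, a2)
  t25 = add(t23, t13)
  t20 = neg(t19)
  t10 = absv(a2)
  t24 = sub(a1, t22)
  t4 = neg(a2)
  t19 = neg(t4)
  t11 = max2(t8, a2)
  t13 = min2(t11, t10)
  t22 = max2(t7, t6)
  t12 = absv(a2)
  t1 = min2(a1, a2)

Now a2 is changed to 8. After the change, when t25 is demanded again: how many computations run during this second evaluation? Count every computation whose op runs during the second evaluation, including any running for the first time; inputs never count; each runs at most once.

Computations that run: t1, t3, t4, t6, t7, t8, t10, t11, t13, t19, t20, t21, t22, t23, t25 — 15 in total.

First evaluation (everything demanded from the output):
  t1 = min2(-3, -1) = -3
  t3 = max2(-1, -3) = -1
  t4 = neg(-1) = 1
  t6 = add(-1, -1) = -2
  t7 = add(1, -2) = -1
  t8 = min2(-1, -2) = -2
  t10 = absv(-1) = 1
  t11 = max2(-2, -1) = -1
  t13 = min2(-1, 1) = -1
  t19 = neg(1) = -1
  t20 = neg(-1) = 1
  t21 = neg(1) = -1
  t22 = max2(-1, -2) = -1
  t23 = max2(-1, -1) = -1
  t25 = add(-1, -1) = -2

Propagation after the edit:
  t1: runs — a2 -1->8; result -3 (same value as before).
  t3: runs — a2 -1->8; result 8.
  t4: runs — a2 -1->8; result -8.
  t6: runs — t3 -1->8; a2 -1->8; result 16.
  t7: runs — t4 1->-8; t6 -2->16; result 8.
  t8: runs — t3 -1->8; t6 -2->16; result 8.
  t10: runs — a2 -1->8; result 8.
  t11: runs — t8 -2->8; a2 -1->8; result 8.
  t13: runs — t11 -1->8; t10 1->8; result 8.
  t19: runs — t4 1->-8; result 8.
  t20: runs — t19 -1->8; result -8.
  t21: runs — t20 1->-8; result 8.
  t22: runs — t7 -1->8; t6 -2->16; result 16.
  t23: runs — t21 -1->8; t22 -1->16; result 16.
  t25: runs — t23 -1->16; t13 -1->8; result 24.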